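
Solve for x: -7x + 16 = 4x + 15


Starting with: -7x + 16 = 4x + 15
Move all x terms to left: (-7 - 4)x = 15 - 16
Simplify: -11x = -1
Divide both sides by -11: x = 1/11

x = 1/11


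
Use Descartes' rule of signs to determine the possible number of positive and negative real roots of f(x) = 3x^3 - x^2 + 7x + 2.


Descartes' rule of signs:

For positive roots, count sign changes in f(x) = 3x^3 - x^2 + 7x + 2:
Signs of coefficients: +, -, +, +
Number of sign changes: 2
Possible positive real roots: 2, 0

For negative roots, examine f(-x) = -3x^3 - x^2 - 7x + 2:
Signs of coefficients: -, -, -, +
Number of sign changes: 1
Possible negative real roots: 1

Positive roots: 2 or 0; Negative roots: 1


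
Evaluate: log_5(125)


We need the exponent such that 5^? = 125
5^3 = 125
Therefore log_5(125) = 3

3


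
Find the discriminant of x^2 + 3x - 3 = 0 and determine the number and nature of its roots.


For ax^2 + bx + c = 0, discriminant D = b^2 - 4ac
Here a = 1, b = 3, c = -3
D = (3)^2 - 4(1)(-3) = 9 + 12 = 21

D = 21 > 0 but not a perfect square
The equation has 2 distinct real irrational roots.

Discriminant = 21, 2 distinct real irrational roots


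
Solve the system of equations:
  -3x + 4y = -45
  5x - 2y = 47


Using Cramer's rule:
Determinant D = (-3)(-2) - (5)(4) = 6 - 20 = -14
Dx = (-45)(-2) - (47)(4) = 90 - 188 = -98
Dy = (-3)(47) - (5)(-45) = -141 + 225 = 84
x = Dx/D = -98/-14 = 7
y = Dy/D = 84/-14 = -6

x = 7, y = -6


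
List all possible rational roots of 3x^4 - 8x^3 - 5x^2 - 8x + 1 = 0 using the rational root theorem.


Rational root theorem: possible roots are ±p/q where:
  p divides the constant term (1): p ∈ {1}
  q divides the leading coefficient (3): q ∈ {1, 3}

All possible rational roots: -1, -1/3, 1/3, 1

-1, -1/3, 1/3, 1


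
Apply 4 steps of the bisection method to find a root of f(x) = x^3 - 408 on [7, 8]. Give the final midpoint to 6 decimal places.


f(x) = x^3 - 408
f(7) = -65 < 0
f(8) = 104 > 0

Step 1: midpoint = (7.000000 + 8.000000)/2 = 7.500000
  f(7.500000) = 13.875000
  f(mid) > 0, so root is in [7.000000, 7.500000]

Step 2: midpoint = (7.000000 + 7.500000)/2 = 7.250000
  f(7.250000) = -26.921875
  f(mid) < 0, so root is in [7.250000, 7.500000]

Step 3: midpoint = (7.250000 + 7.500000)/2 = 7.375000
  f(7.375000) = -6.869141
  f(mid) < 0, so root is in [7.375000, 7.500000]

Step 4: midpoint = (7.375000 + 7.500000)/2 = 7.437500
  f(7.437500) = 3.415771
  f(mid) > 0, so root is in [7.375000, 7.437500]

midpoint = 7.437500


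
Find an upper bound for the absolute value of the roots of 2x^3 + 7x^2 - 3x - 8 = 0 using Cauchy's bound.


Cauchy's bound: all roots r satisfy |r| <= 1 + max(|a_i/a_n|) for i = 0,...,n-1
where a_n is the leading coefficient.

Coefficients: [2, 7, -3, -8]
Leading coefficient a_n = 2
Ratios |a_i/a_n|: 7/2, 3/2, 4
Maximum ratio: 4
Cauchy's bound: |r| <= 1 + 4 = 5

Upper bound = 5


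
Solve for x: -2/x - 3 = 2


Subtract -3 from both sides: -2/x = 5
Multiply both sides by x: -2 = 5 * x
Divide by 5: x = -2/5

x = -2/5


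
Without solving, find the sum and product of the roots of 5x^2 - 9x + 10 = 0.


By Vieta's formulas for ax^2 + bx + c = 0:
  Sum of roots = -b/a
  Product of roots = c/a

Here a = 5, b = -9, c = 10
Sum = -(-9)/5 = 9/5
Product = 10/5 = 2

Sum = 9/5, Product = 2


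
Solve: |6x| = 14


An absolute value equation |expr| = 14 gives two cases:
Case 1: 6x = 14
  6x = 14, so x = 7/3
Case 2: 6x = -14
  6x = -14, so x = -7/3

x = -7/3, x = 7/3


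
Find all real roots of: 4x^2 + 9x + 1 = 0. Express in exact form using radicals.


Using the quadratic formula: x = (-b ± sqrt(b^2 - 4ac)) / (2a)
Here a = 4, b = 9, c = 1
Discriminant = b^2 - 4ac = 9^2 - 4(4)(1) = 81 - 16 = 65
Since discriminant = 65 > 0, there are two real roots.
x = (-9 ± sqrt(65)) / 8
Numerically: x ≈ -0.1172 or x ≈ -2.1328

x = (-9 + sqrt(65)) / 8 or x = (-9 - sqrt(65)) / 8


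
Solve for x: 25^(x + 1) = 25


Express both sides with the same base.
25 = 25^1
Since the bases match, equate exponents: x + 1 = 1
So x = 1 - (1) = 0

x = 0


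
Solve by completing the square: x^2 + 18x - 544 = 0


Start: x^2 + 18x - 544 = 0
Move constant: x^2 + 18x = 544
Half of 18 is 9, squared is 81
Add 81 to both sides: x^2 + 18x + 81 = 625
(x + 9)^2 = 625
x + 9 = ±25
x = -9 + 25 = 16 or x = -9 - 25 = -34

x = -34, x = 16


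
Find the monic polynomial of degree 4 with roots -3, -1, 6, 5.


A monic polynomial with roots -3, -1, 6, 5 is:
p(x) = (x + 3)(x + 1)(x - 6)(x - 5)
After multiplying by (x + 3): x + 3
After multiplying by (x + 1): x^2 + 4x + 3
After multiplying by (x - 6): x^3 - 2x^2 - 21x - 18
After multiplying by (x - 5): x^4 - 7x^3 - 11x^2 + 87x + 90

x^4 - 7x^3 - 11x^2 + 87x + 90


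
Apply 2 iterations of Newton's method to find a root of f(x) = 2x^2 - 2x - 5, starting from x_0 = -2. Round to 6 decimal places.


Newton's method: x_(n+1) = x_n - f(x_n)/f'(x_n)
f(x) = 2x^2 - 2x - 5
f'(x) = 4x - 2

Iteration 1:
  f(-2.000000) = 7.000000
  f'(-2.000000) = -10.000000
  x_1 = -2.000000 - (7.000000)/(-10.000000) = -1.300000

Iteration 2:
  f(-1.300000) = 0.980000
  f'(-1.300000) = -7.200000
  x_2 = -1.300000 - (0.980000)/(-7.200000) = -1.163889

x_2 = -1.163889


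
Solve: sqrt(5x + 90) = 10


Square both sides: 5x + 90 = 10^2 = 100
5x = 100 - 90 = 10
x = 2
Check: sqrt(5*2 + 90) = sqrt(100) = 10 ✓

x = 2


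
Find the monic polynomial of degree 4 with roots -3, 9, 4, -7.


A monic polynomial with roots -3, 9, 4, -7 is:
p(x) = (x + 3)(x - 9)(x - 4)(x + 7)
After multiplying by (x + 3): x + 3
After multiplying by (x - 9): x^2 - 6x - 27
After multiplying by (x - 4): x^3 - 10x^2 - 3x + 108
After multiplying by (x + 7): x^4 - 3x^3 - 73x^2 + 87x + 756

x^4 - 3x^3 - 73x^2 + 87x + 756


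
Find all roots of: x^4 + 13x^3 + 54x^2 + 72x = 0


The constant term is 0, so x = 0 is a root. Factor out x:
  x^3 + 13x^2 + 54x + 72 = 0
Let p(x) = x^3 + 13x^2 + 54x + 72. By the rational root theorem (leading coefficient 1), any rational root is an integer divisor of 72: try ±1, ±2, ... in turn.
Test x = 1: value = 140 ≠ 0.
Test x = -1: value = 30 ≠ 0.
Test x = 2: value = 240 ≠ 0.
Test x = -2: value = 8 ≠ 0.
Test x = 3: value = 378 ≠ 0.
Test x = -3: value = 0 ✓, so (x + 3) is a factor.
Synthetic division by (x + 3): bring down 1; 1(-3) + 13 = 10; 10(-3) + 54 = 24; 24(-3) + 72 = 0 → quotient x^2 + 10x + 24, remainder 0.
Solve the quadratic x^2 + 10x + 24 = 0: discriminant = 10^2 - 4(1)(24) = 100 - 96 = 4.
sqrt(4) = 2, so x = (-10 ± 2)/2: x = -4 or x = -6.
Collecting all roots found:

x = -6, x = -4, x = -3, x = 0


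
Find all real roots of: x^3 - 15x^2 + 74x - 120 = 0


Let p(x) = x^3 - 15x^2 + 74x - 120. By the rational root theorem (leading coefficient 1), any rational root is an integer divisor of 120: try ±1, ±2, ... in turn.
Test x = 1: value = -60 ≠ 0.
Test x = -1: value = -210 ≠ 0.
Test x = 2: value = -24 ≠ 0.
Test x = -2: value = -336 ≠ 0.
Test x = 3: value = -6 ≠ 0.
Test x = -3: value = -504 ≠ 0.
Test x = 4: value = 0 ✓, so (x - 4) is a factor.
Synthetic division by (x - 4): bring down 1; 1(4) - 15 = -11; (-11)(4) + 74 = 30; 30(4) - 120 = 0 → quotient x^2 - 11x + 30, remainder 0.
Solve the quadratic x^2 - 11x + 30 = 0: discriminant = (-11)^2 - 4(1)(30) = 121 - 120 = 1.
sqrt(1) = 1, so x = (11 ± 1)/2: x = 6 or x = 5.

x = 4, x = 5, x = 6


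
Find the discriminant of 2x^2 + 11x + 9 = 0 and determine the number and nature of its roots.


For ax^2 + bx + c = 0, discriminant D = b^2 - 4ac
Here a = 2, b = 11, c = 9
D = (11)^2 - 4(2)(9) = 121 - 72 = 49

D = 49 > 0 and is a perfect square (sqrt = 7)
The equation has 2 distinct real rational roots.

Discriminant = 49, 2 distinct real rational roots


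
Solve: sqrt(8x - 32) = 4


Square both sides: 8x - 32 = 4^2 = 16
8x = 16 + 32 = 48
x = 6
Check: sqrt(8*6 - 32) = sqrt(16) = 4 ✓

x = 6


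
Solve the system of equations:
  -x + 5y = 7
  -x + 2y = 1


Using Cramer's rule:
Determinant D = (-1)(2) - (-1)(5) = -2 + 5 = 3
Dx = (7)(2) - (1)(5) = 14 - 5 = 9
Dy = (-1)(1) - (-1)(7) = -1 + 7 = 6
x = Dx/D = 9/3 = 3
y = Dy/D = 6/3 = 2

x = 3, y = 2


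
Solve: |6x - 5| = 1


An absolute value equation |expr| = 1 gives two cases:
Case 1: 6x - 5 = 1
  6x = 6, so x = 1
Case 2: 6x - 5 = -1
  6x = 4, so x = 2/3

x = 2/3, x = 1


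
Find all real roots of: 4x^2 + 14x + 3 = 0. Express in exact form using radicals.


Using the quadratic formula: x = (-b ± sqrt(b^2 - 4ac)) / (2a)
Here a = 4, b = 14, c = 3
Discriminant = b^2 - 4ac = 14^2 - 4(4)(3) = 196 - 48 = 148
Since discriminant = 148 > 0, there are two real roots.
x = (-14 ± 2*sqrt(37)) / 8
Simplifying: x = (-7 ± sqrt(37)) / 4
Numerically: x ≈ -0.2293 or x ≈ -3.2707

x = (-7 + sqrt(37)) / 4 or x = (-7 - sqrt(37)) / 4


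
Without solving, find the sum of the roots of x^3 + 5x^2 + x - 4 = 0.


By Vieta's formulas for x^3 + bx^2 + cx + d = 0:
  r1 + r2 + r3 = -b/a = -5
  r1*r2 + r1*r3 + r2*r3 = c/a = 1
  r1*r2*r3 = -d/a = 4


Sum = -5


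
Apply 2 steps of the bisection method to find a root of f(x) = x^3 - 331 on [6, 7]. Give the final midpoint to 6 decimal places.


f(x) = x^3 - 331
f(6) = -115 < 0
f(7) = 12 > 0

Step 1: midpoint = (6.000000 + 7.000000)/2 = 6.500000
  f(6.500000) = -56.375000
  f(mid) < 0, so root is in [6.500000, 7.000000]

Step 2: midpoint = (6.500000 + 7.000000)/2 = 6.750000
  f(6.750000) = -23.453125
  f(mid) < 0, so root is in [6.750000, 7.000000]

midpoint = 6.750000


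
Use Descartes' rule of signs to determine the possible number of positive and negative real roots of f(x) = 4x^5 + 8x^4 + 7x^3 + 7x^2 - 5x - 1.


Descartes' rule of signs:

For positive roots, count sign changes in f(x) = 4x^5 + 8x^4 + 7x^3 + 7x^2 - 5x - 1:
Signs of coefficients: +, +, +, +, -, -
Number of sign changes: 1
Possible positive real roots: 1

For negative roots, examine f(-x) = -4x^5 + 8x^4 - 7x^3 + 7x^2 + 5x - 1:
Signs of coefficients: -, +, -, +, +, -
Number of sign changes: 4
Possible negative real roots: 4, 2, 0

Positive roots: 1; Negative roots: 4 or 2 or 0


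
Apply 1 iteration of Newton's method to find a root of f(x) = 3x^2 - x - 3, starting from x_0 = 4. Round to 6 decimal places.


Newton's method: x_(n+1) = x_n - f(x_n)/f'(x_n)
f(x) = 3x^2 - x - 3
f'(x) = 6x - 1

Iteration 1:
  f(4.000000) = 41.000000
  f'(4.000000) = 23.000000
  x_1 = 4.000000 - (41.000000)/(23.000000) = 2.217391

x_1 = 2.217391


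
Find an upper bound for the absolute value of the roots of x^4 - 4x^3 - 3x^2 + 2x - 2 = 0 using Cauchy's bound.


Cauchy's bound: all roots r satisfy |r| <= 1 + max(|a_i/a_n|) for i = 0,...,n-1
where a_n is the leading coefficient.

Coefficients: [1, -4, -3, 2, -2]
Leading coefficient a_n = 1
Ratios |a_i/a_n|: 4, 3, 2, 2
Maximum ratio: 4
Cauchy's bound: |r| <= 1 + 4 = 5

Upper bound = 5


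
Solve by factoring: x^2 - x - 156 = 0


We need two numbers that multiply to -156 and add to -1.
Those numbers are 12 and -13 (since 12 * (-13) = -156 and 12 + (-13) = -1).
So x^2 - x - 156 = (x + 12)(x - 13) = 0
Setting each factor to zero: x = -12 or x = 13

x = -12, x = 13


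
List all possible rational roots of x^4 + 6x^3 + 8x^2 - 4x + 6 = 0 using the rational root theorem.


Rational root theorem: possible roots are ±p/q where:
  p divides the constant term (6): p ∈ {1, 2, 3, 6}
  q divides the leading coefficient (1): q ∈ {1}

All possible rational roots: -6, -3, -2, -1, 1, 2, 3, 6

-6, -3, -2, -1, 1, 2, 3, 6


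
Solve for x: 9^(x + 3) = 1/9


Express both sides with the same base.
1/9 = 9^(-1)
Since the bases match, equate exponents: x + 3 = -1
So x = -1 - (3) = -4

x = -4


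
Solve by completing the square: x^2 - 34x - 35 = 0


Start: x^2 - 34x - 35 = 0
Move constant: x^2 - 34x = 35
Half of -34 is -17, squared is 289
Add 289 to both sides: x^2 - 34x + 289 = 324
(x - 17)^2 = 324
x - 17 = ±18
x = 17 + 18 = 35 or x = 17 - 18 = -1

x = -1, x = 35


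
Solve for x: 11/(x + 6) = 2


Multiply both sides by (x + 6): 11 = 2(x + 6)
Distribute: 11 = 2x + 12
2x = 11 - 12 = -1
x = -1/2

x = -1/2


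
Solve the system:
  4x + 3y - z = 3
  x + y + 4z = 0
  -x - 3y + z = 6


Using Cramer's rule. Expand each determinant along the first row.
D  = 4*[1*1 - 4*(-3)] - 3*[1*1 - 4*(-1)] + (-1)*[1*(-3) - 1*(-1)]
  = 4*(13) - 3*(5) + (-1)*(-2) = 39
Dx = 3*[1*1 - 4*(-3)] - 3*[0*1 - 4*6] + (-1)*[0*(-3) - 1*6]
  = 3*(13) - 3*(-24) + (-1)*(-6) = 117
Dy = 4*[0*1 - 4*6] - 3*[1*1 - 4*(-1)] + (-1)*[1*6 - 0*(-1)]
  = 4*(-24) - 3*(5) + (-1)*(6) = -117
Dz = 4*[1*6 - 0*(-3)] - 3*[1*6 - 0*(-1)] + 3*[1*(-3) - 1*(-1)]
  = 4*(6) - 3*(6) + 3*(-2) = 0
x = Dx/D = 117/39 = 3, y = Dy/D = -117/39 = -3, z = Dz/D = 0/39 = 0
Check eq1: (4)(3) + (3)(-3) + (-1)(0) = 3 = 3 ✓
Check eq2: (1)(3) + (1)(-3) + (4)(0) = 0 = 0 ✓
Check eq3: (-1)(3) + (-3)(-3) + (1)(0) = 6 = 6 ✓

x = 3, y = -3, z = 0


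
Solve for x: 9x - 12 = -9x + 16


Starting with: 9x - 12 = -9x + 16
Move all x terms to left: (9 + 9)x = 16 + 12
Simplify: 18x = 28
Divide both sides by 18: x = 14/9

x = 14/9


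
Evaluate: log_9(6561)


We need the exponent such that 9^? = 6561
9^4 = 6561
Therefore log_9(6561) = 4

4


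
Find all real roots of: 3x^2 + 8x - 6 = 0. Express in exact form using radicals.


Using the quadratic formula: x = (-b ± sqrt(b^2 - 4ac)) / (2a)
Here a = 3, b = 8, c = -6
Discriminant = b^2 - 4ac = 8^2 - 4(3)(-6) = 64 + 72 = 136
Since discriminant = 136 > 0, there are two real roots.
x = (-8 ± 2*sqrt(34)) / 6
Simplifying: x = (-4 ± sqrt(34)) / 3
Numerically: x ≈ 0.6103 or x ≈ -3.2770

x = (-4 + sqrt(34)) / 3 or x = (-4 - sqrt(34)) / 3


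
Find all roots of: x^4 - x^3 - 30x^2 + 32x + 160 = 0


Let p(x) = x^4 - x^3 - 30x^2 + 32x + 160. By the rational root theorem (leading coefficient 1), any rational root is an integer divisor of 160: try ±1, ±2, ... in turn.
Test x = 1: value = 162 ≠ 0.
Test x = -1: value = 100 ≠ 0.
Test x = 2: value = 112 ≠ 0.
Test x = -2: value = 0 ✓, so (x + 2) is a factor.
Synthetic division by (x + 2): bring down 1; 1(-2) - 1 = -3; (-3)(-2) - 30 = -24; (-24)(-2) + 32 = 80; 80(-2) + 160 = 0 → quotient x^3 - 3x^2 - 24x + 80, remainder 0.
Continue with the quotient x^3 - 3x^2 - 24x + 80 (candidates must divide 80; re-test x = -2 first in case it repeats).
Test x = -2: value = 108 ≠ 0.
Test x = 4: value = 0 ✓, so (x - 4) is a factor.
Synthetic division by (x - 4): bring down 1; 1(4) - 3 = 1; 1(4) - 24 = -20; (-20)(4) + 80 = 0 → quotient x^2 + x - 20, remainder 0.
Solve the quadratic x^2 + x - 20 = 0: discriminant = 1^2 - 4(1)(-20) = 1 + 80 = 81.
sqrt(81) = 9, so x = (-1 ± 9)/2: x = 4 or x = -5.
Collecting all roots found:

x = -5, x = -2, x = 4 (multiplicity 2)


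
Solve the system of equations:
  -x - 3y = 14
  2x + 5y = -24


Using Cramer's rule:
Determinant D = (-1)(5) - (2)(-3) = -5 + 6 = 1
Dx = (14)(5) - (-24)(-3) = 70 - 72 = -2
Dy = (-1)(-24) - (2)(14) = 24 - 28 = -4
x = Dx/D = -2/1 = -2
y = Dy/D = -4/1 = -4

x = -2, y = -4


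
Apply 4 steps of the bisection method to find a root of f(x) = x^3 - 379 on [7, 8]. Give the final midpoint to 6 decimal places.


f(x) = x^3 - 379
f(7) = -36 < 0
f(8) = 133 > 0

Step 1: midpoint = (7.000000 + 8.000000)/2 = 7.500000
  f(7.500000) = 42.875000
  f(mid) > 0, so root is in [7.000000, 7.500000]

Step 2: midpoint = (7.000000 + 7.500000)/2 = 7.250000
  f(7.250000) = 2.078125
  f(mid) > 0, so root is in [7.000000, 7.250000]

Step 3: midpoint = (7.000000 + 7.250000)/2 = 7.125000
  f(7.125000) = -17.294922
  f(mid) < 0, so root is in [7.125000, 7.250000]

Step 4: midpoint = (7.125000 + 7.250000)/2 = 7.187500
  f(7.187500) = -7.692627
  f(mid) < 0, so root is in [7.187500, 7.250000]

midpoint = 7.187500


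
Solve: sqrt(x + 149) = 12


Square both sides: x + 149 = 12^2 = 144
x = 144 - 149 = -5
x = -5
Check: sqrt(1*(-5) + 149) = sqrt(144) = 12 ✓

x = -5


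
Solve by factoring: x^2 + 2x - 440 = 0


We need two numbers that multiply to -440 and add to 2.
Those numbers are 22 and -20 (since 22 * (-20) = -440 and 22 + (-20) = 2).
So x^2 + 2x - 440 = (x + 22)(x - 20) = 0
Setting each factor to zero: x = -22 or x = 20

x = -22, x = 20


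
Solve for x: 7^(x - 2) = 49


Express both sides with the same base.
49 = 7^2
Since the bases match, equate exponents: x - 2 = 2
So x = 2 - (-2) = 4

x = 4


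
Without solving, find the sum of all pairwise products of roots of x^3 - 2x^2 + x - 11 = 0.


By Vieta's formulas for x^3 + bx^2 + cx + d = 0:
  r1 + r2 + r3 = -b/a = 2
  r1*r2 + r1*r3 + r2*r3 = c/a = 1
  r1*r2*r3 = -d/a = 11


Sum of pairwise products = 1


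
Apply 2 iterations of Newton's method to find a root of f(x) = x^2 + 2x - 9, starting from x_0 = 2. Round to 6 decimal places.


Newton's method: x_(n+1) = x_n - f(x_n)/f'(x_n)
f(x) = x^2 + 2x - 9
f'(x) = 2x + 2

Iteration 1:
  f(2.000000) = -1.000000
  f'(2.000000) = 6.000000
  x_1 = 2.000000 - (-1.000000)/(6.000000) = 2.166667

Iteration 2:
  f(2.166667) = 0.027778
  f'(2.166667) = 6.333333
  x_2 = 2.166667 - (0.027778)/(6.333333) = 2.162281

x_2 = 2.162281


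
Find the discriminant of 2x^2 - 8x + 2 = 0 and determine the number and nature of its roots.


For ax^2 + bx + c = 0, discriminant D = b^2 - 4ac
Here a = 2, b = -8, c = 2
D = (-8)^2 - 4(2)(2) = 64 - 16 = 48

D = 48 > 0 but not a perfect square
The equation has 2 distinct real irrational roots.

Discriminant = 48, 2 distinct real irrational roots


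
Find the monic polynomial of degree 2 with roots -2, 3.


A monic polynomial with roots -2, 3 is:
p(x) = (x + 2)(x - 3)
After multiplying by (x + 2): x + 2
After multiplying by (x - 3): x^2 - x - 6

x^2 - x - 6


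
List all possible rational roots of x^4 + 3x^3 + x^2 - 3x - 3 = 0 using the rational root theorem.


Rational root theorem: possible roots are ±p/q where:
  p divides the constant term (-3): p ∈ {1, 3}
  q divides the leading coefficient (1): q ∈ {1}

All possible rational roots: -3, -1, 1, 3

-3, -1, 1, 3


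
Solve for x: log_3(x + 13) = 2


Convert to exponential form: x + 13 = 3^2 = 9
x = 9 - 13 = -4
Check: log_3(-4 + 13) = log_3(9) = log_3(9) = 2 ✓

x = -4


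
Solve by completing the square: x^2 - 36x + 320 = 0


Start: x^2 - 36x + 320 = 0
Move constant: x^2 - 36x = -320
Half of -36 is -18, squared is 324
Add 324 to both sides: x^2 - 36x + 324 = 4
(x - 18)^2 = 4
x - 18 = ±2
x = 18 + 2 = 20 or x = 18 - 2 = 16

x = 16, x = 20


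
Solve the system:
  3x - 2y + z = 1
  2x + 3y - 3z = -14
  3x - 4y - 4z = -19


Using Cramer's rule. Expand each determinant along the first row.
D  = 3*[3*(-4) - (-3)*(-4)] - (-2)*[2*(-4) - (-3)*3] + 1*[2*(-4) - 3*3]
  = 3*(-24) - (-2)*(1) + 1*(-17) = -87
Dx = 1*[3*(-4) - (-3)*(-4)] - (-2)*[(-14)*(-4) - (-3)*(-19)] + 1*[(-14)*(-4) - 3*(-19)]
  = 1*(-24) - (-2)*(-1) + 1*(113) = 87
Dy = 3*[(-14)*(-4) - (-3)*(-19)] - 1*[2*(-4) - (-3)*3] + 1*[2*(-19) - (-14)*3]
  = 3*(-1) - 1*(1) + 1*(4) = 0
Dz = 3*[3*(-19) - (-14)*(-4)] - (-2)*[2*(-19) - (-14)*3] + 1*[2*(-4) - 3*3]
  = 3*(-113) - (-2)*(4) + 1*(-17) = -348
x = Dx/D = 87/-87 = -1, y = Dy/D = 0/-87 = 0, z = Dz/D = -348/-87 = 4
Check eq1: (3)(-1) + (-2)(0) + (1)(4) = 1 = 1 ✓
Check eq2: (2)(-1) + (3)(0) + (-3)(4) = -14 = -14 ✓
Check eq3: (3)(-1) + (-4)(0) + (-4)(4) = -19 = -19 ✓

x = -1, y = 0, z = 4


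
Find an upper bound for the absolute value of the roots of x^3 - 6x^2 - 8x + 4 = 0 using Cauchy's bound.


Cauchy's bound: all roots r satisfy |r| <= 1 + max(|a_i/a_n|) for i = 0,...,n-1
where a_n is the leading coefficient.

Coefficients: [1, -6, -8, 4]
Leading coefficient a_n = 1
Ratios |a_i/a_n|: 6, 8, 4
Maximum ratio: 8
Cauchy's bound: |r| <= 1 + 8 = 9

Upper bound = 9


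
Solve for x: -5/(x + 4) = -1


Multiply both sides by (x + 4): -5 = -1(x + 4)
Distribute: -5 = -x - 4
-x = -5 + 4 = -1
x = 1

x = 1


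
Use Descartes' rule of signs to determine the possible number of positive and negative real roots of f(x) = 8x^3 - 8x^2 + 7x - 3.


Descartes' rule of signs:

For positive roots, count sign changes in f(x) = 8x^3 - 8x^2 + 7x - 3:
Signs of coefficients: +, -, +, -
Number of sign changes: 3
Possible positive real roots: 3, 1

For negative roots, examine f(-x) = -8x^3 - 8x^2 - 7x - 3:
Signs of coefficients: -, -, -, -
Number of sign changes: 0
Possible negative real roots: 0

Positive roots: 3 or 1; Negative roots: 0


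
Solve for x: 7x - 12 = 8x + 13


Starting with: 7x - 12 = 8x + 13
Move all x terms to left: (7 - 8)x = 13 + 12
Simplify: -x = 25
Divide both sides by -1: x = -25

x = -25


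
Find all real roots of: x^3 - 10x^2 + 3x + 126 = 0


Let p(x) = x^3 - 10x^2 + 3x + 126. By the rational root theorem (leading coefficient 1), any rational root is an integer divisor of 126: try ±1, ±2, ... in turn.
Test x = 1: value = 120 ≠ 0.
Test x = -1: value = 112 ≠ 0.
Test x = 2: value = 100 ≠ 0.
Test x = -2: value = 72 ≠ 0.
Test x = 3: value = 72 ≠ 0.
Test x = -3: value = 0 ✓, so (x + 3) is a factor.
Synthetic division by (x + 3): bring down 1; 1(-3) - 10 = -13; (-13)(-3) + 3 = 42; 42(-3) + 126 = 0 → quotient x^2 - 13x + 42, remainder 0.
Solve the quadratic x^2 - 13x + 42 = 0: discriminant = (-13)^2 - 4(1)(42) = 169 - 168 = 1.
sqrt(1) = 1, so x = (13 ± 1)/2: x = 7 or x = 6.

x = -3, x = 6, x = 7


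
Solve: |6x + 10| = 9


An absolute value equation |expr| = 9 gives two cases:
Case 1: 6x + 10 = 9
  6x = -1, so x = -1/6
Case 2: 6x + 10 = -9
  6x = -19, so x = -19/6

x = -19/6, x = -1/6


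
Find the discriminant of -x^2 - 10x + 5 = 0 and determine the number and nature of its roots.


For ax^2 + bx + c = 0, discriminant D = b^2 - 4ac
Here a = -1, b = -10, c = 5
D = (-10)^2 - 4(-1)(5) = 100 + 20 = 120

D = 120 > 0 but not a perfect square
The equation has 2 distinct real irrational roots.

Discriminant = 120, 2 distinct real irrational roots


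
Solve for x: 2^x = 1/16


Express both sides with the same base.
1/16 = 2^(-4)
Since the bases match: x = -4

x = -4


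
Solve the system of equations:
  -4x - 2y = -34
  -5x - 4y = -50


Using Cramer's rule:
Determinant D = (-4)(-4) - (-5)(-2) = 16 - 10 = 6
Dx = (-34)(-4) - (-50)(-2) = 136 - 100 = 36
Dy = (-4)(-50) - (-5)(-34) = 200 - 170 = 30
x = Dx/D = 36/6 = 6
y = Dy/D = 30/6 = 5

x = 6, y = 5


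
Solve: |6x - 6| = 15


An absolute value equation |expr| = 15 gives two cases:
Case 1: 6x - 6 = 15
  6x = 21, so x = 7/2
Case 2: 6x - 6 = -15
  6x = -9, so x = -3/2

x = -3/2, x = 7/2


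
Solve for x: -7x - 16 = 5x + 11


Starting with: -7x - 16 = 5x + 11
Move all x terms to left: (-7 - 5)x = 11 + 16
Simplify: -12x = 27
Divide both sides by -12: x = -9/4

x = -9/4


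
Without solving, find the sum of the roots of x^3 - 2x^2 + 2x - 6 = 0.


By Vieta's formulas for x^3 + bx^2 + cx + d = 0:
  r1 + r2 + r3 = -b/a = 2
  r1*r2 + r1*r3 + r2*r3 = c/a = 2
  r1*r2*r3 = -d/a = 6


Sum = 2


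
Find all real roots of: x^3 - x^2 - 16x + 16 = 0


Let p(x) = x^3 - x^2 - 16x + 16. By the rational root theorem (leading coefficient 1), any rational root is an integer divisor of 16: try ±1, ±2, ... in turn.
Test x = 1: value = 0 ✓, so (x - 1) is a factor.
Synthetic division by (x - 1): bring down 1; 1(1) - 1 = 0; 0(1) - 16 = -16; (-16)(1) + 16 = 0 → quotient x^2 - 16, remainder 0.
Solve the quadratic x^2 - 16 = 0: discriminant = 0^2 - 4(1)(-16) = 0 + 64 = 64.
sqrt(64) = 8, so x = (0 ± 8)/2: x = 4 or x = -4.

x = -4, x = 1, x = 4


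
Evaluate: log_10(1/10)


We need the exponent such that 10^? = 1/10
10^(-1) = 1/10^1 = 1/10
Therefore log_10(1/10) = -1

-1


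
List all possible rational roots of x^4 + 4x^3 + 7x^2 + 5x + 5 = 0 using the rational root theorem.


Rational root theorem: possible roots are ±p/q where:
  p divides the constant term (5): p ∈ {1, 5}
  q divides the leading coefficient (1): q ∈ {1}

All possible rational roots: -5, -1, 1, 5

-5, -1, 1, 5


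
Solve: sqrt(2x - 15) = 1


Square both sides: 2x - 15 = 1^2 = 1
2x = 1 + 15 = 16
x = 8
Check: sqrt(2*8 - 15) = sqrt(1) = 1 ✓

x = 8


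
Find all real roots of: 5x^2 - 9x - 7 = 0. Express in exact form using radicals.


Using the quadratic formula: x = (-b ± sqrt(b^2 - 4ac)) / (2a)
Here a = 5, b = -9, c = -7
Discriminant = b^2 - 4ac = (-9)^2 - 4(5)(-7) = 81 + 140 = 221
Since discriminant = 221 > 0, there are two real roots.
x = (9 ± sqrt(221)) / 10
Numerically: x ≈ 2.3866 or x ≈ -0.5866

x = (9 + sqrt(221)) / 10 or x = (9 - sqrt(221)) / 10


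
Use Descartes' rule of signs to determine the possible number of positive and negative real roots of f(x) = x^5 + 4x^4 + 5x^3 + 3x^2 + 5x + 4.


Descartes' rule of signs:

For positive roots, count sign changes in f(x) = x^5 + 4x^4 + 5x^3 + 3x^2 + 5x + 4:
Signs of coefficients: +, +, +, +, +, +
Number of sign changes: 0
Possible positive real roots: 0

For negative roots, examine f(-x) = -x^5 + 4x^4 - 5x^3 + 3x^2 - 5x + 4:
Signs of coefficients: -, +, -, +, -, +
Number of sign changes: 5
Possible negative real roots: 5, 3, 1

Positive roots: 0; Negative roots: 5 or 3 or 1


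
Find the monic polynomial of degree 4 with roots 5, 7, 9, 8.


A monic polynomial with roots 5, 7, 9, 8 is:
p(x) = (x - 5)(x - 7)(x - 9)(x - 8)
After multiplying by (x - 5): x - 5
After multiplying by (x - 7): x^2 - 12x + 35
After multiplying by (x - 9): x^3 - 21x^2 + 143x - 315
After multiplying by (x - 8): x^4 - 29x^3 + 311x^2 - 1459x + 2520

x^4 - 29x^3 + 311x^2 - 1459x + 2520


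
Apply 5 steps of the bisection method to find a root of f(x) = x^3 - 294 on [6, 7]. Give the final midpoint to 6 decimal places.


f(x) = x^3 - 294
f(6) = -78 < 0
f(7) = 49 > 0

Step 1: midpoint = (6.000000 + 7.000000)/2 = 6.500000
  f(6.500000) = -19.375000
  f(mid) < 0, so root is in [6.500000, 7.000000]

Step 2: midpoint = (6.500000 + 7.000000)/2 = 6.750000
  f(6.750000) = 13.546875
  f(mid) > 0, so root is in [6.500000, 6.750000]

Step 3: midpoint = (6.500000 + 6.750000)/2 = 6.625000
  f(6.625000) = -3.224609
  f(mid) < 0, so root is in [6.625000, 6.750000]

Step 4: midpoint = (6.625000 + 6.750000)/2 = 6.687500
  f(6.687500) = 5.082764
  f(mid) > 0, so root is in [6.625000, 6.687500]

Step 5: midpoint = (6.625000 + 6.687500)/2 = 6.656250
  f(6.656250) = 0.909576
  f(mid) > 0, so root is in [6.625000, 6.656250]

midpoint = 6.656250


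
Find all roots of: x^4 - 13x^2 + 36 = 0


Let p(x) = x^4 - 13x^2 + 36. By the rational root theorem (leading coefficient 1), any rational root is an integer divisor of 36: try ±1, ±2, ... in turn.
Test x = 1: value = 24 ≠ 0.
Test x = -1: value = 24 ≠ 0.
Test x = 2: value = 0 ✓, so (x - 2) is a factor.
Synthetic division by (x - 2): bring down 1; 1(2) + 0 = 2; 2(2) - 13 = -9; (-9)(2) + 0 = -18; (-18)(2) + 36 = 0 → quotient x^3 + 2x^2 - 9x - 18, remainder 0.
Continue with the quotient x^3 + 2x^2 - 9x - 18 (candidates must divide 18; re-test x = 2 first in case it repeats).
Test x = 2: value = -20 ≠ 0.
Test x = -2: value = 0 ✓, so (x + 2) is a factor.
Synthetic division by (x + 2): bring down 1; 1(-2) + 2 = 0; 0(-2) - 9 = -9; (-9)(-2) - 18 = 0 → quotient x^2 - 9, remainder 0.
Solve the quadratic x^2 - 9 = 0: discriminant = 0^2 - 4(1)(-9) = 0 + 36 = 36.
sqrt(36) = 6, so x = (0 ± 6)/2: x = 3 or x = -3.
Collecting all roots found:

x = -3, x = -2, x = 2, x = 3


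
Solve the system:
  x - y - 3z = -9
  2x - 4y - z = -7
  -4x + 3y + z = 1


Using Cramer's rule. Expand each determinant along the first row.
D  = 1*[(-4)*1 - (-1)*3] - (-1)*[2*1 - (-1)*(-4)] + (-3)*[2*3 - (-4)*(-4)]
  = 1*(-1) - (-1)*(-2) + (-3)*(-10) = 27
Dx = (-9)*[(-4)*1 - (-1)*3] - (-1)*[(-7)*1 - (-1)*1] + (-3)*[(-7)*3 - (-4)*1]
  = (-9)*(-1) - (-1)*(-6) + (-3)*(-17) = 54
Dy = 1*[(-7)*1 - (-1)*1] - (-9)*[2*1 - (-1)*(-4)] + (-3)*[2*1 - (-7)*(-4)]
  = 1*(-6) - (-9)*(-2) + (-3)*(-26) = 54
Dz = 1*[(-4)*1 - (-7)*3] - (-1)*[2*1 - (-7)*(-4)] + (-9)*[2*3 - (-4)*(-4)]
  = 1*(17) - (-1)*(-26) + (-9)*(-10) = 81
x = Dx/D = 54/27 = 2, y = Dy/D = 54/27 = 2, z = Dz/D = 81/27 = 3
Check eq1: (1)(2) + (-1)(2) + (-3)(3) = -9 = -9 ✓
Check eq2: (2)(2) + (-4)(2) + (-1)(3) = -7 = -7 ✓
Check eq3: (-4)(2) + (3)(2) + (1)(3) = 1 = 1 ✓

x = 2, y = 2, z = 3


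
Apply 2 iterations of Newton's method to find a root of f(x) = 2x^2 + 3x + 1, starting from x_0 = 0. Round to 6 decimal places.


Newton's method: x_(n+1) = x_n - f(x_n)/f'(x_n)
f(x) = 2x^2 + 3x + 1
f'(x) = 4x + 3

Iteration 1:
  f(0.000000) = 1.000000
  f'(0.000000) = 3.000000
  x_1 = 0.000000 - (1.000000)/(3.000000) = -0.333333

Iteration 2:
  f(-0.333333) = 0.222222
  f'(-0.333333) = 1.666667
  x_2 = -0.333333 - (0.222222)/(1.666667) = -0.466667

x_2 = -0.466667


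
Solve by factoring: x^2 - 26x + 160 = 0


We need two numbers that multiply to 160 and add to -26.
Those numbers are -16 and -10 (since (-16) * (-10) = 160 and (-16) + (-10) = -26).
So x^2 - 26x + 160 = (x - 16)(x - 10) = 0
Setting each factor to zero: x = 16 or x = 10

x = 10, x = 16


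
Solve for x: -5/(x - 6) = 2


Multiply both sides by (x - 6): -5 = 2(x - 6)
Distribute: -5 = 2x - 12
2x = -5 + 12 = 7
x = 7/2

x = 7/2


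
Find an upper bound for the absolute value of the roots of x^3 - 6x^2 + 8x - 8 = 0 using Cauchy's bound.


Cauchy's bound: all roots r satisfy |r| <= 1 + max(|a_i/a_n|) for i = 0,...,n-1
where a_n is the leading coefficient.

Coefficients: [1, -6, 8, -8]
Leading coefficient a_n = 1
Ratios |a_i/a_n|: 6, 8, 8
Maximum ratio: 8
Cauchy's bound: |r| <= 1 + 8 = 9

Upper bound = 9


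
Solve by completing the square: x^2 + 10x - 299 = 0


Start: x^2 + 10x - 299 = 0
Move constant: x^2 + 10x = 299
Half of 10 is 5, squared is 25
Add 25 to both sides: x^2 + 10x + 25 = 324
(x + 5)^2 = 324
x + 5 = ±18
x = -5 + 18 = 13 or x = -5 - 18 = -23

x = -23, x = 13


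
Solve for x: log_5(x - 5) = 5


Convert to exponential form: x - 5 = 5^5 = 3125
x = 3125 + 5 = 3130
Check: log_5(3130 - 5) = log_5(3125) = log_5(3125) = 5 ✓

x = 3130


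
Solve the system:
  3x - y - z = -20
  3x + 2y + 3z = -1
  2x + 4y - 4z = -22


Using Cramer's rule. Expand each determinant along the first row.
D  = 3*[2*(-4) - 3*4] - (-1)*[3*(-4) - 3*2] + (-1)*[3*4 - 2*2]
  = 3*(-20) - (-1)*(-18) + (-1)*(8) = -86
Dx = (-20)*[2*(-4) - 3*4] - (-1)*[(-1)*(-4) - 3*(-22)] + (-1)*[(-1)*4 - 2*(-22)]
  = (-20)*(-20) - (-1)*(70) + (-1)*(40) = 430
Dy = 3*[(-1)*(-4) - 3*(-22)] - (-20)*[3*(-4) - 3*2] + (-1)*[3*(-22) - (-1)*2]
  = 3*(70) - (-20)*(-18) + (-1)*(-64) = -86
Dz = 3*[2*(-22) - (-1)*4] - (-1)*[3*(-22) - (-1)*2] + (-20)*[3*4 - 2*2]
  = 3*(-40) - (-1)*(-64) + (-20)*(8) = -344
x = Dx/D = 430/-86 = -5, y = Dy/D = -86/-86 = 1, z = Dz/D = -344/-86 = 4
Check eq1: (3)(-5) + (-1)(1) + (-1)(4) = -20 = -20 ✓
Check eq2: (3)(-5) + (2)(1) + (3)(4) = -1 = -1 ✓
Check eq3: (2)(-5) + (4)(1) + (-4)(4) = -22 = -22 ✓

x = -5, y = 1, z = 4


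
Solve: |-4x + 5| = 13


An absolute value equation |expr| = 13 gives two cases:
Case 1: -4x + 5 = 13
  -4x = 8, so x = -2
Case 2: -4x + 5 = -13
  -4x = -18, so x = 9/2

x = -2, x = 9/2


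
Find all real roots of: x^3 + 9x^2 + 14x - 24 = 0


Let p(x) = x^3 + 9x^2 + 14x - 24. By the rational root theorem (leading coefficient 1), any rational root is an integer divisor of 24: try ±1, ±2, ... in turn.
Test x = 1: value = 0 ✓, so (x - 1) is a factor.
Synthetic division by (x - 1): bring down 1; 1(1) + 9 = 10; 10(1) + 14 = 24; 24(1) - 24 = 0 → quotient x^2 + 10x + 24, remainder 0.
Solve the quadratic x^2 + 10x + 24 = 0: discriminant = 10^2 - 4(1)(24) = 100 - 96 = 4.
sqrt(4) = 2, so x = (-10 ± 2)/2: x = -4 or x = -6.

x = -6, x = -4, x = 1


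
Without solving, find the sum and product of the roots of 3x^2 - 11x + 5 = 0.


By Vieta's formulas for ax^2 + bx + c = 0:
  Sum of roots = -b/a
  Product of roots = c/a

Here a = 3, b = -11, c = 5
Sum = -(-11)/3 = 11/3
Product = 5/3 = 5/3

Sum = 11/3, Product = 5/3


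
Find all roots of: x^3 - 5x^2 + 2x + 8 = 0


Let p(x) = x^3 - 5x^2 + 2x + 8. By the rational root theorem (leading coefficient 1), any rational root is an integer divisor of 8: try ±1, ±2, ... in turn.
Test x = 1: value = 6 ≠ 0.
Test x = -1: value = 0 ✓, so (x + 1) is a factor.
Synthetic division by (x + 1): bring down 1; 1(-1) - 5 = -6; (-6)(-1) + 2 = 8; 8(-1) + 8 = 0 → quotient x^2 - 6x + 8, remainder 0.
Solve the quadratic x^2 - 6x + 8 = 0: discriminant = (-6)^2 - 4(1)(8) = 36 - 32 = 4.
sqrt(4) = 2, so x = (6 ± 2)/2: x = 4 or x = 2.
Collecting all roots found:

x = -1, x = 2, x = 4


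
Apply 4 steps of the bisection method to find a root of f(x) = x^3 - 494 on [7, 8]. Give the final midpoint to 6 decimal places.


f(x) = x^3 - 494
f(7) = -151 < 0
f(8) = 18 > 0

Step 1: midpoint = (7.000000 + 8.000000)/2 = 7.500000
  f(7.500000) = -72.125000
  f(mid) < 0, so root is in [7.500000, 8.000000]

Step 2: midpoint = (7.500000 + 8.000000)/2 = 7.750000
  f(7.750000) = -28.515625
  f(mid) < 0, so root is in [7.750000, 8.000000]

Step 3: midpoint = (7.750000 + 8.000000)/2 = 7.875000
  f(7.875000) = -5.626953
  f(mid) < 0, so root is in [7.875000, 8.000000]

Step 4: midpoint = (7.875000 + 8.000000)/2 = 7.937500
  f(7.937500) = 6.093506
  f(mid) > 0, so root is in [7.875000, 7.937500]

midpoint = 7.937500


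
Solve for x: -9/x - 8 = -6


Subtract -8 from both sides: -9/x = 2
Multiply both sides by x: -9 = 2 * x
Divide by 2: x = -9/2

x = -9/2


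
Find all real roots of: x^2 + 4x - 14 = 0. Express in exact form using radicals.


Using the quadratic formula: x = (-b ± sqrt(b^2 - 4ac)) / (2a)
Here a = 1, b = 4, c = -14
Discriminant = b^2 - 4ac = 4^2 - 4(1)(-14) = 16 + 56 = 72
Since discriminant = 72 > 0, there are two real roots.
x = (-4 ± 6*sqrt(2)) / 2
Simplifying: x = -2 ± 3*sqrt(2)
Numerically: x ≈ 2.2426 or x ≈ -6.2426

x = -2 + 3*sqrt(2) or x = -2 - 3*sqrt(2)


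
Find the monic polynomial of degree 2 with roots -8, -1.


A monic polynomial with roots -8, -1 is:
p(x) = (x + 8)(x + 1)
After multiplying by (x + 8): x + 8
After multiplying by (x + 1): x^2 + 9x + 8

x^2 + 9x + 8


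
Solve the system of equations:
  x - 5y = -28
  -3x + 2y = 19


Using Cramer's rule:
Determinant D = (1)(2) - (-3)(-5) = 2 - 15 = -13
Dx = (-28)(2) - (19)(-5) = -56 + 95 = 39
Dy = (1)(19) - (-3)(-28) = 19 - 84 = -65
x = Dx/D = 39/-13 = -3
y = Dy/D = -65/-13 = 5

x = -3, y = 5


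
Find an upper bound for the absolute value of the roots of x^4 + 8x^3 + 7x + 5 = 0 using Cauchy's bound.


Cauchy's bound: all roots r satisfy |r| <= 1 + max(|a_i/a_n|) for i = 0,...,n-1
where a_n is the leading coefficient.

Coefficients: [1, 8, 0, 7, 5]
Leading coefficient a_n = 1
Ratios |a_i/a_n|: 8, 0, 7, 5
Maximum ratio: 8
Cauchy's bound: |r| <= 1 + 8 = 9

Upper bound = 9


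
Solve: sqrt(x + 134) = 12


Square both sides: x + 134 = 12^2 = 144
x = 144 - 134 = 10
x = 10
Check: sqrt(1*10 + 134) = sqrt(144) = 12 ✓

x = 10


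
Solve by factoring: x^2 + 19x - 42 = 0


We need two numbers that multiply to -42 and add to 19.
Those numbers are 21 and -2 (since 21 * (-2) = -42 and 21 + (-2) = 19).
So x^2 + 19x - 42 = (x + 21)(x - 2) = 0
Setting each factor to zero: x = -21 or x = 2

x = -21, x = 2


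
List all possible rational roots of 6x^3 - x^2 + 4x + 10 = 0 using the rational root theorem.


Rational root theorem: possible roots are ±p/q where:
  p divides the constant term (10): p ∈ {1, 2, 5, 10}
  q divides the leading coefficient (6): q ∈ {1, 2, 3, 6}

All possible rational roots: -10, -5, -10/3, -5/2, -2, -5/3, -1, -5/6, -2/3, -1/2, -1/3, -1/6, 1/6, 1/3, 1/2, 2/3, 5/6, 1, 5/3, 2, 5/2, 10/3, 5, 10

-10, -5, -10/3, -5/2, -2, -5/3, -1, -5/6, -2/3, -1/2, -1/3, -1/6, 1/6, 1/3, 1/2, 2/3, 5/6, 1, 5/3, 2, 5/2, 10/3, 5, 10


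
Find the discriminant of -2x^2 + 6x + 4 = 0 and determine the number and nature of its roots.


For ax^2 + bx + c = 0, discriminant D = b^2 - 4ac
Here a = -2, b = 6, c = 4
D = (6)^2 - 4(-2)(4) = 36 + 32 = 68

D = 68 > 0 but not a perfect square
The equation has 2 distinct real irrational roots.

Discriminant = 68, 2 distinct real irrational roots


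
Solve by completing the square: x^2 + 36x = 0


Start: x^2 + 36x + 0 = 0
Move constant: x^2 + 36x = 0
Half of 36 is 18, squared is 324
Add 324 to both sides: x^2 + 36x + 324 = 324
(x + 18)^2 = 324
x + 18 = ±18
x = -18 + 18 = 0 or x = -18 - 18 = -36

x = -36, x = 0


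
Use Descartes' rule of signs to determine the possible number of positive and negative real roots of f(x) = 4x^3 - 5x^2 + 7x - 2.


Descartes' rule of signs:

For positive roots, count sign changes in f(x) = 4x^3 - 5x^2 + 7x - 2:
Signs of coefficients: +, -, +, -
Number of sign changes: 3
Possible positive real roots: 3, 1

For negative roots, examine f(-x) = -4x^3 - 5x^2 - 7x - 2:
Signs of coefficients: -, -, -, -
Number of sign changes: 0
Possible negative real roots: 0

Positive roots: 3 or 1; Negative roots: 0


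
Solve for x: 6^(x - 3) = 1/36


Express both sides with the same base.
1/36 = 6^(-2)
Since the bases match, equate exponents: x - 3 = -2
So x = -2 - (-3) = 1

x = 1


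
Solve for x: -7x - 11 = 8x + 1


Starting with: -7x - 11 = 8x + 1
Move all x terms to left: (-7 - 8)x = 1 + 11
Simplify: -15x = 12
Divide both sides by -15: x = -4/5

x = -4/5


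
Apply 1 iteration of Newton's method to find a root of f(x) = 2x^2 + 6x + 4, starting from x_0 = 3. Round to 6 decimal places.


Newton's method: x_(n+1) = x_n - f(x_n)/f'(x_n)
f(x) = 2x^2 + 6x + 4
f'(x) = 4x + 6

Iteration 1:
  f(3.000000) = 40.000000
  f'(3.000000) = 18.000000
  x_1 = 3.000000 - (40.000000)/(18.000000) = 0.777778

x_1 = 0.777778


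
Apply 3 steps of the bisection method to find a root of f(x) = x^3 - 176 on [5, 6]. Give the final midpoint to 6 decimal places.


f(x) = x^3 - 176
f(5) = -51 < 0
f(6) = 40 > 0

Step 1: midpoint = (5.000000 + 6.000000)/2 = 5.500000
  f(5.500000) = -9.625000
  f(mid) < 0, so root is in [5.500000, 6.000000]

Step 2: midpoint = (5.500000 + 6.000000)/2 = 5.750000
  f(5.750000) = 14.109375
  f(mid) > 0, so root is in [5.500000, 5.750000]

Step 3: midpoint = (5.500000 + 5.750000)/2 = 5.625000
  f(5.625000) = 1.978516
  f(mid) > 0, so root is in [5.500000, 5.625000]

midpoint = 5.625000


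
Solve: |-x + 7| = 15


An absolute value equation |expr| = 15 gives two cases:
Case 1: -x + 7 = 15
  -x = 8, so x = -8
Case 2: -x + 7 = -15
  -x = -22, so x = 22

x = -8, x = 22


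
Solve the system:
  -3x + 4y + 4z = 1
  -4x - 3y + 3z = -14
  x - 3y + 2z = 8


Using Cramer's rule. Expand each determinant along the first row.
D  = (-3)*[(-3)*2 - 3*(-3)] - 4*[(-4)*2 - 3*1] + 4*[(-4)*(-3) - (-3)*1]
  = (-3)*(3) - 4*(-11) + 4*(15) = 95
Dx = 1*[(-3)*2 - 3*(-3)] - 4*[(-14)*2 - 3*8] + 4*[(-14)*(-3) - (-3)*8]
  = 1*(3) - 4*(-52) + 4*(66) = 475
Dy = (-3)*[(-14)*2 - 3*8] - 1*[(-4)*2 - 3*1] + 4*[(-4)*8 - (-14)*1]
  = (-3)*(-52) - 1*(-11) + 4*(-18) = 95
Dz = (-3)*[(-3)*8 - (-14)*(-3)] - 4*[(-4)*8 - (-14)*1] + 1*[(-4)*(-3) - (-3)*1]
  = (-3)*(-66) - 4*(-18) + 1*(15) = 285
x = Dx/D = 475/95 = 5, y = Dy/D = 95/95 = 1, z = Dz/D = 285/95 = 3
Check eq1: (-3)(5) + (4)(1) + (4)(3) = 1 = 1 ✓
Check eq2: (-4)(5) + (-3)(1) + (3)(3) = -14 = -14 ✓
Check eq3: (1)(5) + (-3)(1) + (2)(3) = 8 = 8 ✓

x = 5, y = 1, z = 3


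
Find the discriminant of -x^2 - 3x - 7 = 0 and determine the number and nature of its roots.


For ax^2 + bx + c = 0, discriminant D = b^2 - 4ac
Here a = -1, b = -3, c = -7
D = (-3)^2 - 4(-1)(-7) = 9 - 28 = -19

D = -19 < 0
The equation has no real roots (2 complex conjugate roots).

Discriminant = -19, no real roots (2 complex conjugate roots)


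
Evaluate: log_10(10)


We need the exponent such that 10^? = 10
10^1 = 10
Therefore log_10(10) = 1

1


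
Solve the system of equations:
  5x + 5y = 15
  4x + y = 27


Using Cramer's rule:
Determinant D = (5)(1) - (4)(5) = 5 - 20 = -15
Dx = (15)(1) - (27)(5) = 15 - 135 = -120
Dy = (5)(27) - (4)(15) = 135 - 60 = 75
x = Dx/D = -120/-15 = 8
y = Dy/D = 75/-15 = -5

x = 8, y = -5


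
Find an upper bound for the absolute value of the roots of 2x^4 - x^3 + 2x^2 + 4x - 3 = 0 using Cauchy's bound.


Cauchy's bound: all roots r satisfy |r| <= 1 + max(|a_i/a_n|) for i = 0,...,n-1
where a_n is the leading coefficient.

Coefficients: [2, -1, 2, 4, -3]
Leading coefficient a_n = 2
Ratios |a_i/a_n|: 1/2, 1, 2, 3/2
Maximum ratio: 2
Cauchy's bound: |r| <= 1 + 2 = 3

Upper bound = 3
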